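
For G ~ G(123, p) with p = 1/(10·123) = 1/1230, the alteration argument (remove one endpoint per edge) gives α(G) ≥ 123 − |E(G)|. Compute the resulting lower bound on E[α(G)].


E[|E(G)|] = C(123, 2)·p = 7503 · (1/1230) = 61/10.
E[α(G)] ≥ n − E[|E(G)|] = 123 − 61/10 = 1169/10.
Numerically: ≈ 116.900.
(This is only a lower bound; the true E[α(G)] may be larger.)

E[α(G)] ≥ 1169/10 ≈ 116.900.


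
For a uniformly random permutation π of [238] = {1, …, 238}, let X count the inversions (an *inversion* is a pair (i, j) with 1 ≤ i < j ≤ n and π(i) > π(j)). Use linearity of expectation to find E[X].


Write X = Σ X_I over the C(238, 2) = 28203 pairs i < j, with X_I the indicator of one inversion.
There are 28203 indicators.
For each fixed pair i < j, the values π(i) and π(j) are two distinct elements of {1, …, 238} in uniformly random order; by symmetry P[π(i) > π(j)] = 1/2.
By linearity: E[X] = 28203 · (1/2) = C(238, 2) · (1/2) = 28203/2 = 28203/2 ≈ 14101.50000.

E[X] = 28203/2 = 14101.50000.


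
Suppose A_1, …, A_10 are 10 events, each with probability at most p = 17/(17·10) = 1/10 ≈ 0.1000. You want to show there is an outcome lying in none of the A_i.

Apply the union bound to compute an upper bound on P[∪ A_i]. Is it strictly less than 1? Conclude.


Union bound: P[∪_{i=1}^{10} A_i] ≤ Σ_i P[A_i] ≤ 10·p = 10·(1/10) = 1.
Numerically: 1 ≈ 1.0000.
Is 1 < 1? NO.
Since the bound 1 is ≥ 1, the union bound is uninformative here; it does NOT by itself certify existence.

10·p = 1 ≈ 1.0000; existence NOT certified by the union bound.


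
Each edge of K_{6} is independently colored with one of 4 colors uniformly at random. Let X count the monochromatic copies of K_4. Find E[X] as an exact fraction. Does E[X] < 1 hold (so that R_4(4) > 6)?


E[X] = C(6, 4) · 4^{1 − 6} = 15 · 4^{−5} = 15/1024.
As a reduced fraction: E[X] = 15/1024 ≈ 0.0146484.
Is E[X] < 1? YES.
Since E[X] < 1, there exists a 4-coloring of K_{6} with no monochromatic K_4; hence R_4(4) > 6.

E[X] = 15/1024 ≈ 0.0146484; E[X] < 1, so R_4(4) > 6.


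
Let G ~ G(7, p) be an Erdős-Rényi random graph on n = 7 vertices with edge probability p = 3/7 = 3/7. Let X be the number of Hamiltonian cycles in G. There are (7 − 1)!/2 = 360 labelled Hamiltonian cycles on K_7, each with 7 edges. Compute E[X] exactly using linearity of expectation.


K_7 has (7 − 1)!/2 = 360 labelled Hamiltonian cycles.
For each such Hamiltonian cycle H, let X_H = 1 if all 7 edges of H are present in G. Then P[X_H = 1] = p^{7} = (3/7)^{7} = 2187/823543.
Summing the indicators: E[X] = Σ_H E[X_H] = 360 · p^{7} = 360 · 2187/823543 = 787320/823543.
Numerically: E[X] ≈ 0.95602.

E[X] = 360 · (3/7)^{7} = 787320/823543 ≈ 0.95602.


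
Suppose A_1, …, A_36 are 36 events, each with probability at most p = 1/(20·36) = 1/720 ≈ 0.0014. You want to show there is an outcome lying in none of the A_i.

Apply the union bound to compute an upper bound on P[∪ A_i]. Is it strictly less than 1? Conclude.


Union bound: P[∪_{i=1}^{36} A_i] ≤ Σ_i P[A_i] ≤ 36·p = 36·(1/720) = 1/20.
Numerically: 1/20 ≈ 0.0500.
Is 1/20 < 1? YES.
Since P[∪ A_i] ≤ 1/20 < 1, the complement has P[∩ A_i^c] ≥ 1 − 1/20 = 19/20 > 0, so some outcome avoids every A_i.

36·p = 1/20 ≈ 0.0500; existence CERTIFIED by the union bound.


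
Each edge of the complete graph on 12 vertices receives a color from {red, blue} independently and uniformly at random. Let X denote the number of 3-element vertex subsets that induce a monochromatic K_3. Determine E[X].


Let X = Σ_S X_S over the C(12, 3) = 220 subsets S of size 3, where X_S = 1 if the K_3 on S is monochromatic.
For a fixed S, the K_3 on S has C(3, 2) = 3 edges. P[all 3 edges red] = (1/2)^3, and likewise for blue, so P[monochromatic] = 2·(1/2)^3 = 2^{1 − 3} = 1/4.
Summing: E[X] = C(12, 3) · 2^{1 − 3} = 220 · 1/4 = 55.
Numerically: E[X] ≈ 55.000.

E[X] = C(12,3)·2^(1−C(3,2)) = 55 ≈ 55.000.


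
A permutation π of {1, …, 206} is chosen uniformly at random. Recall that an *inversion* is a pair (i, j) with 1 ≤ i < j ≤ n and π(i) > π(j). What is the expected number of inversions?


Write X = Σ X_I over the C(206, 2) = 21115 pairs i < j, with X_I the indicator of one inversion.
There are 21115 indicators.
For each fixed pair i < j, the values π(i) and π(j) are two distinct elements of {1, …, 206} in uniformly random order; by symmetry P[π(i) > π(j)] = 1/2.
By linearity: E[X] = 21115 · (1/2) = C(206, 2) · (1/2) = 21115/2 = 21115/2 ≈ 10557.50000.

E[X] = 21115/2 = 10557.50000.


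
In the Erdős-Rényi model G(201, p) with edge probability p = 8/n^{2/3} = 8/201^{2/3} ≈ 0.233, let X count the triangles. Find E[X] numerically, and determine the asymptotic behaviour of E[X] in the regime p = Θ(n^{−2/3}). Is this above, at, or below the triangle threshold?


Number of potential triangles: C(201, 3) = 1333300.
Each occurs with probability p³ ≈ (0.233)³ ≈ 1.26730e-02.
By linearity: E[X] = C(201, 3)·p³ ≈ 1333300 · 1.26730e-02 ≈ 16896.849.
Since α = 2/3 < 1, p = c/n^{2/3} ≫ 1/n is above the triangle threshold p ~ 1/n. Asymptotically E[X] ~ (c³/6)·n^{3(1−α)} = (8³/6)·n^{1} → ∞; triangles are abundant w.h.p.

E[X] ≈ 16896.849; in regime p = Θ(1/n^{2/3}) E[X] diverges (above the triangle threshold p ~ 1/n).


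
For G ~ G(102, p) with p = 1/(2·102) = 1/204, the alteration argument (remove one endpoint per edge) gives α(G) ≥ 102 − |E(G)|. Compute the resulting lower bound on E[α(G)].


E[|E(G)|] = C(102, 2)·p = 5151 · (1/204) = 101/4.
E[α(G)] ≥ n − E[|E(G)|] = 102 − 101/4 = 307/4.
Numerically: ≈ 76.750000.
(This is only a lower bound; the true E[α(G)] may be larger.)

E[α(G)] ≥ 307/4 ≈ 76.750000.


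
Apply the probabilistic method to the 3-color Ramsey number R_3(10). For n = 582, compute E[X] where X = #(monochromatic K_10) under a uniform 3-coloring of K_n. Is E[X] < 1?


E[X] = C(582, 10) · 3^{1 − 45} = 1136849919863842617720 · 3^{−44} = 1136849919863842617720/984770902183611232881.
As a reduced fraction: E[X] = 378949973287947539240/328256967394537077627 ≈ 1.154.
Is E[X] < 1? NO.
Since E[X] ≥ 1, the first-moment bound is inconclusive at n = 582; it does NOT by itself certify R_3(10) > 582.

E[X] = 378949973287947539240/328256967394537077627 ≈ 1.154; E[X] ≥ 1; first-moment method inconclusive here.


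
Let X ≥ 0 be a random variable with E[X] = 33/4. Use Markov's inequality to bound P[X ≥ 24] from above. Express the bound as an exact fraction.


μ = E[X] = 33/4, a = 24.
Markov: P[X ≥ 24] ≤ μ/a = (33/4)/24 = 11/32.
Numerically: ≈ 0.343750.
(Since a = 24 > μ = 8.250000, the bound 11/32 is < 1 and informative.)

P[X ≥ 24] ≤ 11/32 ≈ 0.343750.


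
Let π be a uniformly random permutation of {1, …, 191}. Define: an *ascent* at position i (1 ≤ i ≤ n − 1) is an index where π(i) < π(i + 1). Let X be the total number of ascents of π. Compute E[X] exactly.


Write X = Σ X_I over i = 1, …, 190, with X_I the indicator of one ascent.
There are 190 indicators.
For each fixed i, the pair (π(i), π(i+1)) is a uniformly random ordered pair of distinct values from {1, …, 191}; by symmetry P[π(i) < π(i+1)] = 1/2.
By linearity: E[X] = 190 · (1/2) = (191 − 1) · (1/2) = 95 ≈ 95.0000.

E[X] = 95 = 95.0000.


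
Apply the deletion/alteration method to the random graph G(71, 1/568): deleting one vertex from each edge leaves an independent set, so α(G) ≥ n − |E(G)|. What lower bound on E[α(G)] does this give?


E[|E(G)|] = C(71, 2)·p = 2485 · (1/568) = 35/8.
E[α(G)] ≥ n − E[|E(G)|] = 71 − 35/8 = 533/8.
Numerically: ≈ 66.6250.
(This is only a lower bound; the true E[α(G)] may be larger.)

E[α(G)] ≥ 533/8 ≈ 66.6250.


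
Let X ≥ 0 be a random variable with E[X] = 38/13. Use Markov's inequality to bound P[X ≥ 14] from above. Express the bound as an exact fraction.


μ = E[X] = 38/13, a = 14.
Markov: P[X ≥ 14] ≤ μ/a = (38/13)/14 = 19/91.
Numerically: ≈ 0.208791.
(Since a = 14 > μ = 2.923077, the bound 19/91 is < 1 and informative.)

P[X ≥ 14] ≤ 19/91 ≈ 0.208791.


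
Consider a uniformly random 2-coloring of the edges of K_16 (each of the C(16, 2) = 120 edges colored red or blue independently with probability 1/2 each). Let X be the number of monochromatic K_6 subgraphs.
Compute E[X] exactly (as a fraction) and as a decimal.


Let X = Σ_S X_S over the C(16, 6) = 8008 subsets S of size 6, where X_S = 1 if the K_6 on S is monochromatic.
For a fixed S, the K_6 on S has C(6, 2) = 15 edges. P[all 15 edges red] = (1/2)^15, and likewise for blue, so P[monochromatic] = 2·(1/2)^15 = 2^{1 − 15} = 1/16384.
By linearity of expectation: E[X] = C(16, 6) · 2^{1 − 15} = 8008 · 1/16384 = 1001/2048.
Numerically: E[X] ≈ 0.489.

E[X] = C(16,6)·2^(1−C(6,2)) = 1001/2048 ≈ 0.489.


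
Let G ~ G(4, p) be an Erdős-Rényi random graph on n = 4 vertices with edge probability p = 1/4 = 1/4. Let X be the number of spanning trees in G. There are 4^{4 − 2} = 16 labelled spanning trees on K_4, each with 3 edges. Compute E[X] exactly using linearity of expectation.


K_4 has 4^{4 − 2} = 16 labelled spanning trees.
For each such spanning tree H, let X_H = 1 if all 3 edges of H are present in G. Then P[X_H = 1] = p^{3} = (1/4)^{3} = 1/64.
By linearity of expectation: E[X] = Σ_H E[X_H] = 16 · p^{3} = 16 · 1/64 = 1/4.
Numerically: E[X] ≈ 0.25.

E[X] = 16 · (1/4)^{3} = 1/4 ≈ 0.25.


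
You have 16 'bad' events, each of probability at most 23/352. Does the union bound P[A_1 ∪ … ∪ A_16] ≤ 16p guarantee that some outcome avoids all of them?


Union bound: P[∪_{i=1}^{16} A_i] ≤ Σ_i P[A_i] ≤ 16·p = 16·(23/352) = 23/22.
Numerically: 23/22 ≈ 1.045455.
Is 23/22 < 1? NO.
Since the bound 23/22 is ≥ 1, the union bound is uninformative here; it does NOT by itself certify existence.

16·p = 23/22 ≈ 1.045455; existence NOT certified by the union bound.


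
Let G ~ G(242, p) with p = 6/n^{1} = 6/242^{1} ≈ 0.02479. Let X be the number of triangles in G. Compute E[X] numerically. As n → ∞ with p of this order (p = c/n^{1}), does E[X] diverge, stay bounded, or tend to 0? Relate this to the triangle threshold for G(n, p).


Number of potential triangles: C(242, 3) = 2332880.
Each occurs with probability p³ ≈ (0.02479)³ ≈ 1.524080e-05.
By linearity: E[X] = C(242, 3)·p³ ≈ 2332880 · 1.524080e-05 ≈ 35.5549.
Here α = 1, so p = 6/n is exactly at the triangle threshold p ~ 1/n. Asymptotically E[X] → c³/6 = 6³/6 = 36 ≈ 36.0000, a bounded constant. In this regime the triangle count is asymptotically Poisson(c³/6).

E[X] ≈ 35.5549; in regime p = Θ(1/n^{1}) E[X] stays bounded (at the triangle threshold p ~ 1/n).


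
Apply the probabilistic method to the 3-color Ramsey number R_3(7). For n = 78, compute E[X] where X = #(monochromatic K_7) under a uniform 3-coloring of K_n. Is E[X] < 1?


E[X] = C(78, 7) · 3^{1 − 21} = 2641902120 · 3^{−20} = 2641902120/3486784401.
As a reduced fraction: E[X] = 293544680/387420489 ≈ 0.75769.
Is E[X] < 1? YES.
Since E[X] < 1, there exists a 3-coloring of K_{78} with no monochromatic K_7; hence R_3(7) > 78.

E[X] = 293544680/387420489 ≈ 0.75769; E[X] < 1, so R_3(7) > 78.


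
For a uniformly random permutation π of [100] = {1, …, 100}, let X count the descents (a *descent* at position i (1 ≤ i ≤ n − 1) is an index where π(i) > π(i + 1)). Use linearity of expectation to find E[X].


Write X = Σ X_I over i = 1, …, 99, with X_I the indicator of one descent.
There are 99 indicators.
For each fixed i, the pair (π(i), π(i+1)) is a uniformly random ordered pair of distinct values from {1, …, 100}; by symmetry P[π(i) > π(i+1)] = 1/2.
By linearity: E[X] = 99 · (1/2) = (100 − 1) · (1/2) = 99/2 ≈ 49.50000.

E[X] = 99/2 = 49.50000.


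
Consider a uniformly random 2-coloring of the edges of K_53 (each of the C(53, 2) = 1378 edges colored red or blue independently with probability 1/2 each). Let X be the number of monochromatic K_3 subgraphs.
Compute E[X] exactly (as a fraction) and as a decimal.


Let X = Σ_S X_S over the C(53, 3) = 23426 subsets S of size 3, where X_S = 1 if the K_3 on S is monochromatic.
For a fixed S, the K_3 on S has C(3, 2) = 3 edges. P[all 3 edges red] = (1/2)^3, and likewise for blue, so P[monochromatic] = 2·(1/2)^3 = 2^{1 − 3} = 1/4.
By linearity: E[X] = C(53, 3) · 2^{1 − 3} = 23426 · 1/4 = 11713/2.
Numerically: E[X] ≈ 5856.500000.

E[X] = C(53,3)·2^(1−C(3,2)) = 11713/2 ≈ 5856.500000.


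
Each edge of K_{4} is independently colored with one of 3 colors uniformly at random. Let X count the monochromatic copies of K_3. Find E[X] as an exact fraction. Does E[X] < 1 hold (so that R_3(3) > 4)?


E[X] = C(4, 3) · 3^{1 − 3} = 4 · 3^{−2} = 4/9.
As a reduced fraction: E[X] = 4/9 ≈ 0.44444.
Is E[X] < 1? YES.
Since E[X] < 1, there exists a 3-coloring of K_{4} with no monochromatic K_3; hence R_3(3) > 4.

E[X] = 4/9 ≈ 0.44444; E[X] < 1, so R_3(3) > 4.


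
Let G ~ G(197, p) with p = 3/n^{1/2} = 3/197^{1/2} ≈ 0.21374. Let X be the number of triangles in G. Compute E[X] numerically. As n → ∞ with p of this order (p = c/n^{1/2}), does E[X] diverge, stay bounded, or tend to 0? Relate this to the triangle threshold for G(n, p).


Number of potential triangles: C(197, 3) = 1254890.
Each occurs with probability p³ ≈ (0.21374)³ ≈ 9.7648241e-03.
By linearity: E[X] = C(197, 3)·p³ ≈ 1254890 · 9.7648241e-03 ≈ 12253.78013.
Since α = 1/2 < 1, p = c/n^{1/2} ≫ 1/n is above the triangle threshold p ~ 1/n. Asymptotically E[X] ~ (c³/6)·n^{3(1−α)} = (3³/6)·n^{1.5} → ∞; triangles are abundant w.h.p.

E[X] ≈ 12253.78013; in regime p = Θ(1/n^{1/2}) E[X] diverges (above the triangle threshold p ~ 1/n).


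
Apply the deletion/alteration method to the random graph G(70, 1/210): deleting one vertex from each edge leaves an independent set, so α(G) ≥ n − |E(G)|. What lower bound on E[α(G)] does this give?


E[|E(G)|] = C(70, 2)·p = 2415 · (1/210) = 23/2.
E[α(G)] ≥ n − E[|E(G)|] = 70 − 23/2 = 117/2.
Numerically: ≈ 58.500000.
(This is only a lower bound; the true E[α(G)] may be larger.)

E[α(G)] ≥ 117/2 ≈ 58.500000.


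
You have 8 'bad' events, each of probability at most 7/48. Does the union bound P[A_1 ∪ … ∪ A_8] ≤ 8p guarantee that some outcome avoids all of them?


Union bound: P[∪_{i=1}^{8} A_i] ≤ Σ_i P[A_i] ≤ 8·p = 8·(7/48) = 7/6.
Numerically: 7/6 ≈ 1.166667.
Is 7/6 < 1? NO.
Since the bound 7/6 is ≥ 1, the union bound is uninformative here; it does NOT by itself certify existence.

8·p = 7/6 ≈ 1.166667; existence NOT certified by the union bound.


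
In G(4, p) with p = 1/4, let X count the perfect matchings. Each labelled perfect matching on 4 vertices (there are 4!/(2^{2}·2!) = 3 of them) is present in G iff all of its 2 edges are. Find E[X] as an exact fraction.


K_4 has 4!/(2^{2}·2!) = 3 labelled perfect matchings.
For each such perfect matching H, let X_H = 1 if all 2 edges of H are present in G. Then P[X_H = 1] = p^{2} = (1/4)^{2} = 1/16.
Summing the indicators: E[X] = Σ_H E[X_H] = 3 · p^{2} = 3 · 1/16 = 3/16.
Numerically: E[X] ≈ 0.1875.

E[X] = 3 · (1/4)^{2} = 3/16 ≈ 0.1875.


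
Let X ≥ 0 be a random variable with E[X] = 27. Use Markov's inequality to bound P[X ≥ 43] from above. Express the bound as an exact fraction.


μ = E[X] = 27, a = 43.
Markov: P[X ≥ 43] ≤ μ/a = (27)/43 = 27/43.
Numerically: ≈ 0.628.
(Since a = 43 > μ = 27.000, the bound 27/43 is < 1 and informative.)

P[X ≥ 43] ≤ 27/43 ≈ 0.628.


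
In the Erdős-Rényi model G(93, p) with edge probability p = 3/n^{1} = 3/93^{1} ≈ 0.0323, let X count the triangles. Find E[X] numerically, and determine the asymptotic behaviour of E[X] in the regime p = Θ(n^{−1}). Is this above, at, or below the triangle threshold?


Number of potential triangles: C(93, 3) = 129766.
Each occurs with probability p³ ≈ (0.0323)³ ≈ 3.35672e-05.
By linearity: E[X] = C(93, 3)·p³ ≈ 129766 · 3.35672e-05 ≈ 4.356.
Here α = 1, so p = 3/n is exactly at the triangle threshold p ~ 1/n. Asymptotically E[X] → c³/6 = 3³/6 = 9/2 ≈ 4.500, a bounded constant. In this regime the triangle count is asymptotically Poisson(c³/6).

E[X] ≈ 4.356; in regime p = Θ(1/n^{1}) E[X] stays bounded (at the triangle threshold p ~ 1/n).


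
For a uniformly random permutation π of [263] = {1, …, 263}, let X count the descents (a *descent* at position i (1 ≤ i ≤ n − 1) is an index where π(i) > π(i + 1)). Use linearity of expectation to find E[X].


Write X = Σ X_I over i = 1, …, 262, with X_I the indicator of one descent.
There are 262 indicators.
For each fixed i, the pair (π(i), π(i+1)) is a uniformly random ordered pair of distinct values from {1, …, 263}; by symmetry P[π(i) > π(i+1)] = 1/2.
By linearity: E[X] = 262 · (1/2) = (263 − 1) · (1/2) = 131 ≈ 131.000000.

E[X] = 131 = 131.000000.


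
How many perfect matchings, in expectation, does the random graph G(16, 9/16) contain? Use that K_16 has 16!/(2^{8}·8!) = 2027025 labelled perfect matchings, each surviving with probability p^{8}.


K_16 has 16!/(2^{8}·8!) = 2027025 labelled perfect matchings.
For each such perfect matching H, let X_H = 1 if all 8 edges of H are present in G. Then P[X_H = 1] = p^{8} = (9/16)^{8} = 43046721/4294967296.
Summing the indicators: E[X] = Σ_H E[X_H] = 2027025 · p^{8} = 2027025 · 43046721/4294967296 = 87256779635025/4294967296.
Numerically: E[X] ≈ 2.03e+04.

E[X] = 2027025 · (9/16)^{8} = 87256779635025/4294967296 ≈ 2.03e+04.


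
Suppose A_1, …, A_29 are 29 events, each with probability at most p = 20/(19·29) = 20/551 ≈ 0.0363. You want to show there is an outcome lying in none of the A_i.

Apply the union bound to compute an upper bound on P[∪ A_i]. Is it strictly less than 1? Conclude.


Union bound: P[∪_{i=1}^{29} A_i] ≤ Σ_i P[A_i] ≤ 29·p = 29·(20/551) = 20/19.
Numerically: 20/19 ≈ 1.0526.
Is 20/19 < 1? NO.
Since the bound 20/19 is ≥ 1, the union bound is uninformative here; it does NOT by itself certify existence.

29·p = 20/19 ≈ 1.0526; existence NOT certified by the union bound.


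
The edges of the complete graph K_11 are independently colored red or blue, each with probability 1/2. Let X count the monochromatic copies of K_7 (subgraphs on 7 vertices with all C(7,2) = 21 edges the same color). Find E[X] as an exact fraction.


Let X = Σ_S X_S over the C(11, 7) = 330 subsets S of size 7, where X_S = 1 if the K_7 on S is monochromatic.
For a fixed S, the K_7 on S has C(7, 2) = 21 edges. P[all 21 edges red] = (1/2)^21, and likewise for blue, so P[monochromatic] = 2·(1/2)^21 = 2^{1 − 21} = 1/1048576.
Summing: E[X] = C(11, 7) · 2^{1 − 21} = 330 · 1/1048576 = 165/524288.
Numerically: E[X] ≈ 0.000.

E[X] = C(11,7)·2^(1−C(7,2)) = 165/524288 ≈ 0.000.


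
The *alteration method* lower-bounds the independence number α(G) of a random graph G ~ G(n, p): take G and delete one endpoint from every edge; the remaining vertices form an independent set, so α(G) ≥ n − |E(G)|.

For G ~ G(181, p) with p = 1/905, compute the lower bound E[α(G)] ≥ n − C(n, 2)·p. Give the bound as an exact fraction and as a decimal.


E[|E(G)|] = C(181, 2)·p = 16290 · (1/905) = 18.
E[α(G)] ≥ n − E[|E(G)|] = 181 − 18 = 163.
Numerically: ≈ 163.000000.
(This is only a lower bound; the true E[α(G)] may be larger.)

E[α(G)] ≥ 163 ≈ 163.000000.


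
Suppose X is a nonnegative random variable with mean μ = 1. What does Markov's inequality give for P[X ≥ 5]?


μ = E[X] = 1, a = 5.
Markov: P[X ≥ 5] ≤ μ/a = (1)/5 = 1/5.
Numerically: ≈ 0.2000.
(Since a = 5 > μ = 1.0000, the bound 1/5 is < 1 and informative.)

P[X ≥ 5] ≤ 1/5 ≈ 0.2000.


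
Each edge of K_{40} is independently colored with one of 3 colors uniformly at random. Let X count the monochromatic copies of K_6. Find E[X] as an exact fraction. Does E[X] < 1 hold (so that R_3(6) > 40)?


E[X] = C(40, 6) · 3^{1 − 15} = 3838380 · 3^{−14} = 3838380/4782969.
As a reduced fraction: E[X] = 1279460/1594323 ≈ 0.803.
Is E[X] < 1? YES.
Since E[X] < 1, there exists a 3-coloring of K_{40} with no monochromatic K_6; hence R_3(6) > 40.

E[X] = 1279460/1594323 ≈ 0.803; E[X] < 1, so R_3(6) > 40.


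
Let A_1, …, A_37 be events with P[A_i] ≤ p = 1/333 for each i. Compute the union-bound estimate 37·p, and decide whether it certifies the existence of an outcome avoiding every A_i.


Union bound: P[∪_{i=1}^{37} A_i] ≤ Σ_i P[A_i] ≤ 37·p = 37·(1/333) = 1/9.
Numerically: 1/9 ≈ 0.11111.
Is 1/9 < 1? YES.
Since P[∪ A_i] ≤ 1/9 < 1, the complement has P[∩ A_i^c] ≥ 1 − 1/9 = 8/9 > 0, so some outcome avoids every A_i.

37·p = 1/9 ≈ 0.11111; existence CERTIFIED by the union bound.


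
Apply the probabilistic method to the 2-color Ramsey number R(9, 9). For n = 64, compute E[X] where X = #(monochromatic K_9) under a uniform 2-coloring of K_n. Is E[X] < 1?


E[X] = C(64, 9) · 2^{1 − 36} = 27540584512 · 2^{−35} = 27540584512/34359738368.
As a reduced fraction: E[X] = 430321633/536870912 ≈ 0.80154.
Is E[X] < 1? YES.
Since E[X] < 1, there exists a 2-coloring of K_{64} with no monochromatic K_9; hence R(9, 9) > 64.

E[X] = 430321633/536870912 ≈ 0.80154; E[X] < 1, so R(9, 9) > 64.


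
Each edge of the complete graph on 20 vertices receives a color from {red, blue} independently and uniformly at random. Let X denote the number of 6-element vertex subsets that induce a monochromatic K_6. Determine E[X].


Let X = Σ_S X_S over the C(20, 6) = 38760 subsets S of size 6, where X_S = 1 if the K_6 on S is monochromatic.
For a fixed S, the K_6 on S has C(6, 2) = 15 edges. P[all 15 edges red] = (1/2)^15, and likewise for blue, so P[monochromatic] = 2·(1/2)^15 = 2^{1 − 15} = 1/16384.
By linearity: E[X] = C(20, 6) · 2^{1 − 15} = 38760 · 1/16384 = 4845/2048.
Numerically: E[X] ≈ 2.366.

E[X] = C(20,6)·2^(1−C(6,2)) = 4845/2048 ≈ 2.366.


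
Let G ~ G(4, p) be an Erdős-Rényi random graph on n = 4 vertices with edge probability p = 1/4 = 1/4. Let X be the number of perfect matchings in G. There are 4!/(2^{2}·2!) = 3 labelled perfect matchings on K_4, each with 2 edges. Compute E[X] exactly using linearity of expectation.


K_4 has 4!/(2^{2}·2!) = 3 labelled perfect matchings.
For each such perfect matching H, let X_H = 1 if all 2 edges of H are present in G. Then P[X_H = 1] = p^{2} = (1/4)^{2} = 1/16.
By linearity: E[X] = Σ_H E[X_H] = 3 · p^{2} = 3 · 1/16 = 3/16.
Numerically: E[X] ≈ 0.1875.

E[X] = 3 · (1/4)^{2} = 3/16 ≈ 0.1875.


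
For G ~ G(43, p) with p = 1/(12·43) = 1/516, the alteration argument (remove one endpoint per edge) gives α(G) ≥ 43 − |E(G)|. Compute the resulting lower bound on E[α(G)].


E[|E(G)|] = C(43, 2)·p = 903 · (1/516) = 7/4.
E[α(G)] ≥ n − E[|E(G)|] = 43 − 7/4 = 165/4.
Numerically: ≈ 41.25000.
(This is only a lower bound; the true E[α(G)] may be larger.)

E[α(G)] ≥ 165/4 ≈ 41.25000.


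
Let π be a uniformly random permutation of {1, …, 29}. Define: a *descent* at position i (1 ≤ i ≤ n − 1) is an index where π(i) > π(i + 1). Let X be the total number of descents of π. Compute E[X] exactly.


Write X = Σ X_I over i = 1, …, 28, with X_I the indicator of one descent.
There are 28 indicators.
For each fixed i, the pair (π(i), π(i+1)) is a uniformly random ordered pair of distinct values from {1, …, 29}; by symmetry P[π(i) > π(i+1)] = 1/2.
By linearity: E[X] = 28 · (1/2) = (29 − 1) · (1/2) = 14 ≈ 14.000.

E[X] = 14 = 14.000.


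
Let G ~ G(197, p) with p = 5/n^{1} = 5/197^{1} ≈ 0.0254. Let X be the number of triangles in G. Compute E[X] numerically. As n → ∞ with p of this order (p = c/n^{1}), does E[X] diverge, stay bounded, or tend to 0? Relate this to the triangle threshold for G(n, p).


Number of potential triangles: C(197, 3) = 1254890.
Each occurs with probability p³ ≈ (0.0254)³ ≈ 1.63498e-05.
By linearity: E[X] = C(197, 3)·p³ ≈ 1254890 · 1.63498e-05 ≈ 20.517.
Here α = 1, so p = 5/n is exactly at the triangle threshold p ~ 1/n. Asymptotically E[X] → c³/6 = 5³/6 = 125/6 ≈ 20.833, a bounded constant. In this regime the triangle count is asymptotically Poisson(c³/6).

E[X] ≈ 20.517; in regime p = Θ(1/n^{1}) E[X] stays bounded (at the triangle threshold p ~ 1/n).


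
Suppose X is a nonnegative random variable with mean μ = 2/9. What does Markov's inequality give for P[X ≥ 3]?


μ = E[X] = 2/9, a = 3.
Markov: P[X ≥ 3] ≤ μ/a = (2/9)/3 = 2/27.
Numerically: ≈ 0.074074.
(Since a = 3 > μ = 0.222222, the bound 2/27 is < 1 and informative.)

P[X ≥ 3] ≤ 2/27 ≈ 0.074074.


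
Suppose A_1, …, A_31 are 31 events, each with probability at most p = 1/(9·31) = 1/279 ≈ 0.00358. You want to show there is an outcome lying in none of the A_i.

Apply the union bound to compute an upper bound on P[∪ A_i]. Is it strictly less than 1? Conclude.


Union bound: P[∪_{i=1}^{31} A_i] ≤ Σ_i P[A_i] ≤ 31·p = 31·(1/279) = 1/9.
Numerically: 1/9 ≈ 0.11111.
Is 1/9 < 1? YES.
Since P[∪ A_i] ≤ 1/9 < 1, the complement has P[∩ A_i^c] ≥ 1 − 1/9 = 8/9 > 0, so some outcome avoids every A_i.

31·p = 1/9 ≈ 0.11111; existence CERTIFIED by the union bound.


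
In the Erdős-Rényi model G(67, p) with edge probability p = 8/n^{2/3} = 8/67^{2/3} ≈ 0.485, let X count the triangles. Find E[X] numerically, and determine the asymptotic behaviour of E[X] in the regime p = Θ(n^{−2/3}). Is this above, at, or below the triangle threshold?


Number of potential triangles: C(67, 3) = 47905.
Each occurs with probability p³ ≈ (0.485)³ ≈ 1.14057e-01.
By linearity: E[X] = C(67, 3)·p³ ≈ 47905 · 1.14057e-01 ≈ 5463.881.
Since α = 2/3 < 1, p = c/n^{2/3} ≫ 1/n is above the triangle threshold p ~ 1/n. Asymptotically E[X] ~ (c³/6)·n^{3(1−α)} = (8³/6)·n^{1} → ∞; triangles are abundant w.h.p.

E[X] ≈ 5463.881; in regime p = Θ(1/n^{2/3}) E[X] diverges (above the triangle threshold p ~ 1/n).


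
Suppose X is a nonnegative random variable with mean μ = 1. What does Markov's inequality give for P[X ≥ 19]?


μ = E[X] = 1, a = 19.
Markov: P[X ≥ 19] ≤ μ/a = (1)/19 = 1/19.
Numerically: ≈ 0.0526.
(Since a = 19 > μ = 1.0000, the bound 1/19 is < 1 and informative.)

P[X ≥ 19] ≤ 1/19 ≈ 0.0526.


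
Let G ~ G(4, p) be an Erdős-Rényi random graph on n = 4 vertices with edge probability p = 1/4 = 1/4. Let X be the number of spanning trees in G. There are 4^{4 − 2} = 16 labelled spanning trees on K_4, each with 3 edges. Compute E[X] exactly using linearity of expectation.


K_4 has 4^{4 − 2} = 16 labelled spanning trees.
For each such spanning tree H, let X_H = 1 if all 3 edges of H are present in G. Then P[X_H = 1] = p^{3} = (1/4)^{3} = 1/64.
Summing the indicators: E[X] = Σ_H E[X_H] = 16 · p^{3} = 16 · 1/64 = 1/4.
Numerically: E[X] ≈ 0.25.

E[X] = 16 · (1/4)^{3} = 1/4 ≈ 0.25.


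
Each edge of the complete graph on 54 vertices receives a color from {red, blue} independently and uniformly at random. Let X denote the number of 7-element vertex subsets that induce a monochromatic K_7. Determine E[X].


Let X = Σ_S X_S over the C(54, 7) = 177100560 subsets S of size 7, where X_S = 1 if the K_7 on S is monochromatic.
For a fixed S, the K_7 on S has C(7, 2) = 21 edges. P[all 21 edges red] = (1/2)^21, and likewise for blue, so P[monochromatic] = 2·(1/2)^21 = 2^{1 − 21} = 1/1048576.
By linearity of expectation: E[X] = C(54, 7) · 2^{1 − 21} = 177100560 · 1/1048576 = 11068785/65536.
Numerically: E[X] ≈ 168.8963.

E[X] = C(54,7)·2^(1−C(7,2)) = 11068785/65536 ≈ 168.8963.


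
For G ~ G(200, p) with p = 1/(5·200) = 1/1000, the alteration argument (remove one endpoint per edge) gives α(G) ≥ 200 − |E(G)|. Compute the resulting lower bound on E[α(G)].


E[|E(G)|] = C(200, 2)·p = 19900 · (1/1000) = 199/10.
E[α(G)] ≥ n − E[|E(G)|] = 200 − 199/10 = 1801/10.
Numerically: ≈ 180.10000.
(This is only a lower bound; the true E[α(G)] may be larger.)

E[α(G)] ≥ 1801/10 ≈ 180.10000.


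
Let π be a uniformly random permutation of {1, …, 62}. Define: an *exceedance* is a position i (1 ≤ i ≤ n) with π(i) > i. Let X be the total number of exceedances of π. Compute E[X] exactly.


Write X = Σ_{i=1}^{62} X_i, where X_i = 1_{π(i) > i}.
For each fixed i, π(i) is uniform over {1, …, 62} (marginal of a uniform permutation), so P[π(i) > i] = (n − i)/n. Summing: Σ_{i=1}^{62} (n − i)/n = (0 + 1 + … + 61)/62 = 62(62 − 1)/(2·62) = (62 − 1)/2.
Hence E[X] = Σ_{i=1}^{62} (62 − i)/62 = 61/2 ≈ 30.500.

E[X] = 61/2 = 30.500.


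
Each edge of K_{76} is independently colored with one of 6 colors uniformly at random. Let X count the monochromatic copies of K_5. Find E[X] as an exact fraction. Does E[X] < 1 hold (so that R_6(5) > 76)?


E[X] = C(76, 5) · 6^{1 − 10} = 18474840 · 6^{−9} = 18474840/10077696.
As a reduced fraction: E[X] = 256595/139968 ≈ 1.833.
Is E[X] < 1? NO.
Since E[X] ≥ 1, the first-moment bound is inconclusive at n = 76; it does NOT by itself certify R_6(5) > 76.

E[X] = 256595/139968 ≈ 1.833; E[X] ≥ 1; first-moment method inconclusive here.


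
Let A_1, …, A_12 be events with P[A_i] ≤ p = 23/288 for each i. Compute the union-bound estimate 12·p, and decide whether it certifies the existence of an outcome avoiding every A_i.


Union bound: P[∪_{i=1}^{12} A_i] ≤ Σ_i P[A_i] ≤ 12·p = 12·(23/288) = 23/24.
Numerically: 23/24 ≈ 0.9583.
Is 23/24 < 1? YES.
Since P[∪ A_i] ≤ 23/24 < 1, the complement has P[∩ A_i^c] ≥ 1 − 23/24 = 1/24 > 0, so some outcome avoids every A_i.

12·p = 23/24 ≈ 0.9583; existence CERTIFIED by the union bound.


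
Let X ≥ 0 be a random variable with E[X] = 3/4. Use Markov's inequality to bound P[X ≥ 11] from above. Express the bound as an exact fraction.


μ = E[X] = 3/4, a = 11.
Markov: P[X ≥ 11] ≤ μ/a = (3/4)/11 = 3/44.
Numerically: ≈ 0.068182.
(Since a = 11 > μ = 0.750000, the bound 3/44 is < 1 and informative.)

P[X ≥ 11] ≤ 3/44 ≈ 0.068182.


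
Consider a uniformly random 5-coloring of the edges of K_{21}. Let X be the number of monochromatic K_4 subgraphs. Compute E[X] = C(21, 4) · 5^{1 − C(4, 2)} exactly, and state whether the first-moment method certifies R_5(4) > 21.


E[X] = C(21, 4) · 5^{1 − 6} = 5985 · 5^{−5} = 5985/3125.
As a reduced fraction: E[X] = 1197/625 ≈ 1.91520.
Is E[X] < 1? NO.
Since E[X] ≥ 1, the first-moment bound is inconclusive at n = 21; it does NOT by itself certify R_5(4) > 21.

E[X] = 1197/625 ≈ 1.91520; E[X] ≥ 1; first-moment method inconclusive here.


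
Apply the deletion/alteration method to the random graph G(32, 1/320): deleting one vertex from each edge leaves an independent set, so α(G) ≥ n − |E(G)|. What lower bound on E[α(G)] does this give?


E[|E(G)|] = C(32, 2)·p = 496 · (1/320) = 31/20.
E[α(G)] ≥ n − E[|E(G)|] = 32 − 31/20 = 609/20.
Numerically: ≈ 30.450.
(This is only a lower bound; the true E[α(G)] may be larger.)

E[α(G)] ≥ 609/20 ≈ 30.450.


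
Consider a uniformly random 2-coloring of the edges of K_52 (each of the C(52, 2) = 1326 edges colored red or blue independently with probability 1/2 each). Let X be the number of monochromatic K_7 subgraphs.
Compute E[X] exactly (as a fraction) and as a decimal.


Let X = Σ_S X_S over the C(52, 7) = 133784560 subsets S of size 7, where X_S = 1 if the K_7 on S is monochromatic.
For a fixed S, the K_7 on S has C(7, 2) = 21 edges. P[all 21 edges red] = (1/2)^21, and likewise for blue, so P[monochromatic] = 2·(1/2)^21 = 2^{1 − 21} = 1/1048576.
By linearity of expectation: E[X] = C(52, 7) · 2^{1 − 21} = 133784560 · 1/1048576 = 8361535/65536.
Numerically: E[X] ≈ 127.587.

E[X] = C(52,7)·2^(1−C(7,2)) = 8361535/65536 ≈ 127.587.


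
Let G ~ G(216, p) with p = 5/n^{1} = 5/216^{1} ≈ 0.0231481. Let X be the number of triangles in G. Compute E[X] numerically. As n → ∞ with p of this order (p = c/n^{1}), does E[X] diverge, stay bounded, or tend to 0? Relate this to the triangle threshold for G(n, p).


Number of potential triangles: C(216, 3) = 1656360.
Each occurs with probability p³ ≈ (0.0231481)³ ≈ 1.24036288e-05.
By linearity: E[X] = C(216, 3)·p³ ≈ 1656360 · 1.24036288e-05 ≈ 20.544875.
Here α = 1, so p = 5/n is exactly at the triangle threshold p ~ 1/n. Asymptotically E[X] → c³/6 = 5³/6 = 125/6 ≈ 20.833333, a bounded constant. In this regime the triangle count is asymptotically Poisson(c³/6).

E[X] ≈ 20.544875; in regime p = Θ(1/n^{1}) E[X] stays bounded (at the triangle threshold p ~ 1/n).


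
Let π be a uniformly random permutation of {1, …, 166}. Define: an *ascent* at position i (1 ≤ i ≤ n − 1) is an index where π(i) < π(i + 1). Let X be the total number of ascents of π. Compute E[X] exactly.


Write X = Σ X_I over i = 1, …, 165, with X_I the indicator of one ascent.
There are 165 indicators.
For each fixed i, the pair (π(i), π(i+1)) is a uniformly random ordered pair of distinct values from {1, …, 166}; by symmetry P[π(i) < π(i+1)] = 1/2.
By linearity: E[X] = 165 · (1/2) = (166 − 1) · (1/2) = 165/2 ≈ 82.50000.

E[X] = 165/2 = 82.50000.


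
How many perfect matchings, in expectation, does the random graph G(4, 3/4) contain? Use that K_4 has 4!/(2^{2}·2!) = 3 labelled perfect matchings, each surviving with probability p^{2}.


K_4 has 4!/(2^{2}·2!) = 3 labelled perfect matchings.
For each such perfect matching H, let X_H = 1 if all 2 edges of H are present in G. Then P[X_H = 1] = p^{2} = (3/4)^{2} = 9/16.
By linearity of expectation: E[X] = Σ_H E[X_H] = 3 · p^{2} = 3 · 9/16 = 27/16.
Numerically: E[X] ≈ 1.69.

E[X] = 3 · (3/4)^{2} = 27/16 ≈ 1.69.


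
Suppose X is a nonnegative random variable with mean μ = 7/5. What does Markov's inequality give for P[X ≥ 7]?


μ = E[X] = 7/5, a = 7.
Markov: P[X ≥ 7] ≤ μ/a = (7/5)/7 = 1/5.
Numerically: ≈ 0.200000.
(Since a = 7 > μ = 1.400000, the bound 1/5 is < 1 and informative.)

P[X ≥ 7] ≤ 1/5 ≈ 0.200000.


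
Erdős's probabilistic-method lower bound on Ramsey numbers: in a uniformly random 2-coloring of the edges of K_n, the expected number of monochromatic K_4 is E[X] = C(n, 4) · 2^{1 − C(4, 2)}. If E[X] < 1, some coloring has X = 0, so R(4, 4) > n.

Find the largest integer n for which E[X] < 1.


We need C(n, 4) · 2^{1 − 6} < 1, i.e. C(n, 4) < 2^{6 − 1} = 32.
Check values of n near the boundary:
  n = 4: C(4, 4) = 1; 1 < 32? YES
  n = 5: C(5, 4) = 5; 5 < 32? YES
  n = 6: C(6, 4) = 15; 15 < 32? YES
  n = 7: C(7, 4) = 35; 35 < 32? NO
The largest n with C(n, 4) < 32 is n = 6 (where E[X] = 15/32 ≈ 0.4688). Hence R(4, 4) > 6, i.e. R(4, 4) ≥ 7.

Largest n = 6; hence R(4, 4) > 6.


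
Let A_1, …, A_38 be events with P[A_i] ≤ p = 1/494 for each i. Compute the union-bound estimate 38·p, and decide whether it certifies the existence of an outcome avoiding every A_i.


Union bound: P[∪_{i=1}^{38} A_i] ≤ Σ_i P[A_i] ≤ 38·p = 38·(1/494) = 1/13.
Numerically: 1/13 ≈ 0.07692.
Is 1/13 < 1? YES.
Since P[∪ A_i] ≤ 1/13 < 1, the complement has P[∩ A_i^c] ≥ 1 − 1/13 = 12/13 > 0, so some outcome avoids every A_i.

38·p = 1/13 ≈ 0.07692; existence CERTIFIED by the union bound.


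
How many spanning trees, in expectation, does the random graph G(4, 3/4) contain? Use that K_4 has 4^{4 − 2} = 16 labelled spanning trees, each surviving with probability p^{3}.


K_4 has 4^{4 − 2} = 16 labelled spanning trees.
For each such spanning tree H, let X_H = 1 if all 3 edges of H are present in G. Then P[X_H = 1] = p^{3} = (3/4)^{3} = 27/64.
By linearity: E[X] = Σ_H E[X_H] = 16 · p^{3} = 16 · 27/64 = 27/4.
Numerically: E[X] ≈ 6.75.

E[X] = 16 · (3/4)^{3} = 27/4 ≈ 6.75.


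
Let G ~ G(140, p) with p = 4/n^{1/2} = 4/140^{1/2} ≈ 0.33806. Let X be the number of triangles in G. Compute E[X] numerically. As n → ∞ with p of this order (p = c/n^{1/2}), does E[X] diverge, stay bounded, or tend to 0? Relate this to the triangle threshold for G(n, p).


Number of potential triangles: C(140, 3) = 447580.
Each occurs with probability p³ ≈ (0.33806)³ ≈ 3.8635623e-02.
By linearity: E[X] = C(140, 3)·p³ ≈ 447580 · 3.8635623e-02 ≈ 17292.53218.
Since α = 1/2 < 1, p = c/n^{1/2} ≫ 1/n is above the triangle threshold p ~ 1/n. Asymptotically E[X] ~ (c³/6)·n^{3(1−α)} = (4³/6)·n^{1.5} → ∞; triangles are abundant w.h.p.

E[X] ≈ 17292.53218; in regime p = Θ(1/n^{1/2}) E[X] diverges (above the triangle threshold p ~ 1/n).


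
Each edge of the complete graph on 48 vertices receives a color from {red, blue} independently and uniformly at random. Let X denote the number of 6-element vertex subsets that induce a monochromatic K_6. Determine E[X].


Let X = Σ_S X_S over the C(48, 6) = 12271512 subsets S of size 6, where X_S = 1 if the K_6 on S is monochromatic.
For a fixed S, the K_6 on S has C(6, 2) = 15 edges. P[all 15 edges red] = (1/2)^15, and likewise for blue, so P[monochromatic] = 2·(1/2)^15 = 2^{1 − 15} = 1/16384.
By linearity of expectation: E[X] = C(48, 6) · 2^{1 − 15} = 12271512 · 1/16384 = 1533939/2048.
Numerically: E[X] ≈ 748.9937.

E[X] = C(48,6)·2^(1−C(6,2)) = 1533939/2048 ≈ 748.9937.


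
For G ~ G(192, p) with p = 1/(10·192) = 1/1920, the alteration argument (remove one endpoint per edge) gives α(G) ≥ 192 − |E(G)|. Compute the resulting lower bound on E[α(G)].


E[|E(G)|] = C(192, 2)·p = 18336 · (1/1920) = 191/20.
E[α(G)] ≥ n − E[|E(G)|] = 192 − 191/20 = 3649/20.
Numerically: ≈ 182.450.
(This is only a lower bound; the true E[α(G)] may be larger.)

E[α(G)] ≥ 3649/20 ≈ 182.450.


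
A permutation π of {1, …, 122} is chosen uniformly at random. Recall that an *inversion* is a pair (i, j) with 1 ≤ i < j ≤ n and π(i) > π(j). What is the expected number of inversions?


Write X = Σ X_I over the C(122, 2) = 7381 pairs i < j, with X_I the indicator of one inversion.
There are 7381 indicators.
For each fixed pair i < j, the values π(i) and π(j) are two distinct elements of {1, …, 122} in uniformly random order; by symmetry P[π(i) > π(j)] = 1/2.
By linearity: E[X] = 7381 · (1/2) = C(122, 2) · (1/2) = 7381/2 = 7381/2 ≈ 3690.5000.

E[X] = 7381/2 = 3690.5000.


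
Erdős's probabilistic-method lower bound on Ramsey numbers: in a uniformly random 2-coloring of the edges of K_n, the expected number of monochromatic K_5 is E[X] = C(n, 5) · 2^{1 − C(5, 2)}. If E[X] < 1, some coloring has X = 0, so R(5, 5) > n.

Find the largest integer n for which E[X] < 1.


We need C(n, 5) · 2^{1 − 10} < 1, i.e. C(n, 5) < 2^{10 − 1} = 512.
Check values of n near the boundary:
  n = 6: C(6, 5) = 6; 6 < 512? YES
  n = 7: C(7, 5) = 21; 21 < 512? YES
  n = 8: C(8, 5) = 56; 56 < 512? YES
  n = 9: C(9, 5) = 126; 126 < 512? YES
  n = 10: C(10, 5) = 252; 252 < 512? YES
  n = 11: C(11, 5) = 462; 462 < 512? YES
  n = 12: C(12, 5) = 792; 792 < 512? NO
The largest n with C(n, 5) < 512 is n = 11 (where E[X] = 231/256 ≈ 0.902). Hence R(5, 5) > 11, i.e. R(5, 5) ≥ 12.

Largest n = 11; hence R(5, 5) > 11.


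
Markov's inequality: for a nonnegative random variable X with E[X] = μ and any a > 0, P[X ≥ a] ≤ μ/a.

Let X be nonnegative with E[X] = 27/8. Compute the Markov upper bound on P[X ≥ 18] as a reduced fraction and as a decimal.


μ = E[X] = 27/8, a = 18.
Markov: P[X ≥ 18] ≤ μ/a = (27/8)/18 = 3/16.
Numerically: ≈ 0.187500.
(Since a = 18 > μ = 3.375000, the bound 3/16 is < 1 and informative.)

P[X ≥ 18] ≤ 3/16 ≈ 0.187500.


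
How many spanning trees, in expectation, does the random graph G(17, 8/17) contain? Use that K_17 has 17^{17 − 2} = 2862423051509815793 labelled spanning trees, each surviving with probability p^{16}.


K_17 has 17^{17 − 2} = 2862423051509815793 labelled spanning trees.
For each such spanning tree H, let X_H = 1 if all 16 edges of H are present in G. Then P[X_H = 1] = p^{16} = (8/17)^{16} = 281474976710656/48661191875666868481.
By linearity of expectation: E[X] = Σ_H E[X_H] = 2862423051509815793 · p^{16} = 2862423051509815793 · 281474976710656/48661191875666868481 = 281474976710656/17.
Numerically: E[X] ≈ 1.656e+13.

E[X] = 2862423051509815793 · (8/17)^{16} = 281474976710656/17 ≈ 1.656e+13.
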